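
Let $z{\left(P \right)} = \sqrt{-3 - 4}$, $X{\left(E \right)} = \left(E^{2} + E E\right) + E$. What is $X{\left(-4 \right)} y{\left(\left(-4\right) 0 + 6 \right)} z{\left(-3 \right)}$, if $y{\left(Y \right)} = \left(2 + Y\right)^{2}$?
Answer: $1792 i \sqrt{7} \approx 4741.2 i$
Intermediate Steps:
$X{\left(E \right)} = E + 2 E^{2}$ ($X{\left(E \right)} = \left(E^{2} + E^{2}\right) + E = 2 E^{2} + E = E + 2 E^{2}$)
$z{\left(P \right)} = i \sqrt{7}$ ($z{\left(P \right)} = \sqrt{-7} = i \sqrt{7}$)
$X{\left(-4 \right)} y{\left(\left(-4\right) 0 + 6 \right)} z{\left(-3 \right)} = - 4 \left(1 + 2 \left(-4\right)\right) \left(2 + \left(\left(-4\right) 0 + 6\right)\right)^{2} i \sqrt{7} = - 4 \left(1 - 8\right) \left(2 + \left(0 + 6\right)\right)^{2} i \sqrt{7} = \left(-4\right) \left(-7\right) \left(2 + 6\right)^{2} i \sqrt{7} = 28 \cdot 8^{2} i \sqrt{7} = 28 \cdot 64 i \sqrt{7} = 1792 i \sqrt{7}$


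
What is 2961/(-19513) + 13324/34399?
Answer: 158135773/671227687 ≈ 0.23559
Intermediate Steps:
2961/(-19513) + 13324/34399 = 2961*(-1/19513) + 13324*(1/34399) = -2961/19513 + 13324/34399 = 158135773/671227687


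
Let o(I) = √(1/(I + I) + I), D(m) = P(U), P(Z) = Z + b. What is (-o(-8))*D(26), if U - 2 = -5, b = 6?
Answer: -3*I*√129/4 ≈ -8.5184*I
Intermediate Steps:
U = -3 (U = 2 - 5 = -3)
P(Z) = 6 + Z (P(Z) = Z + 6 = 6 + Z)
D(m) = 3 (D(m) = 6 - 3 = 3)
o(I) = √(I + 1/(2*I)) (o(I) = √(1/(2*I) + I) = √(I + 1/(2*I)))
(-o(-8))*D(26) = -√(2/(-8) + 4*(-8))/2*3 = -√(2*(-⅛) - 32)/2*3 = -√(-¼ - 32)/2*3 = -√(-129/4)/2*3 = -I*√129/2/2*3 = -I*√129/4*3 = -3*I*√129/4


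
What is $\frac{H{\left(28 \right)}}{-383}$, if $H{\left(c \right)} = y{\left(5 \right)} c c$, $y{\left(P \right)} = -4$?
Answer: $\frac{3136}{383} \approx 8.188$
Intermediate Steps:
$H{\left(c \right)} = - 4 c^{2}$ ($H{\left(c \right)} = - 4 c c = - 4 c^{2}$)
$\frac{H{\left(28 \right)}}{-383} = \frac{\left(-4\right) 28^{2}}{-383} = \left(-4\right) 784 \left(- \frac{1}{383}\right) = \left(-3136\right) \left(- \frac{1}{383}\right) = \frac{3136}{383}$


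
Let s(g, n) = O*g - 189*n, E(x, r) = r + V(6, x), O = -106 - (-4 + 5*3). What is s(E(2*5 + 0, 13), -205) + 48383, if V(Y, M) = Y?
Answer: 84905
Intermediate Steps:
O = -117 (O = -106 - (-4 + 15) = -106 - 1*11 = -106 - 11 = -117)
E(x, r) = 6 + r (E(x, r) = r + 6 = 6 + r)
s(g, n) = -189*n - 117*g (s(g, n) = -117*g - 189*n = -189*n - 117*g)
s(E(2*5 + 0, 13), -205) + 48383 = (-189*(-205) - 117*(6 + 13)) + 48383 = (38745 - 117*19) + 48383 = (38745 - 2223) + 48383 = 36522 + 48383 = 84905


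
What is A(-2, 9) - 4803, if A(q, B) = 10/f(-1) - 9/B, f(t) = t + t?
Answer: -4809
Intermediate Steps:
f(t) = 2*t
A(q, B) = -5 - 9/B (A(q, B) = 10/((2*(-1))) - 9/B = 10/(-2) - 9/B = 10*(-½) - 9/B = -5 - 9/B)
A(-2, 9) - 4803 = (-5 - 9/9) - 4803 = (-5 - 9*⅑) - 4803 = (-5 - 1) - 4803 = -6 - 4803 = -4809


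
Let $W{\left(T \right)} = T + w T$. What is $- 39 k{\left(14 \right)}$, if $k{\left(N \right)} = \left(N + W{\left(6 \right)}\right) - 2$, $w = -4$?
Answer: $234$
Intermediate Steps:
$W{\left(T \right)} = - 3 T$ ($W{\left(T \right)} = T - 4 T = - 3 T$)
$k{\left(N \right)} = -20 + N$ ($k{\left(N \right)} = \left(N - 18\right) - 2 = \left(-18 + N\right) - 2 = -20 + N$)
$- 39 k{\left(14 \right)} = - 39 \left(-20 + 14\right) = \left(-39\right) \left(-6\right) = 234$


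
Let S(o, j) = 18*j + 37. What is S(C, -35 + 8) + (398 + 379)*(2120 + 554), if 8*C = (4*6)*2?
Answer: 2077249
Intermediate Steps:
C = 6 (C = ((4*6)*2)/8 = (24*2)/8 = (⅛)*48 = 6)
S(o, j) = 37 + 18*j
S(C, -35 + 8) + (398 + 379)*(2120 + 554) = (37 + 18*(-35 + 8)) + (398 + 379)*(2120 + 554) = (37 + 18*(-27)) + 777*2674 = (37 - 486) + 2077698 = -449 + 2077698 = 2077249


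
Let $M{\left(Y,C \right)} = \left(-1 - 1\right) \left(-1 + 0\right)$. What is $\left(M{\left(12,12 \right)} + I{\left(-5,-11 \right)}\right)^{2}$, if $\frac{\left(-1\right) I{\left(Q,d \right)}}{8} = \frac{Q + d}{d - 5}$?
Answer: $36$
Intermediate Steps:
$I{\left(Q,d \right)} = - \frac{8 \left(Q + d\right)}{-5 + d}$ ($I{\left(Q,d \right)} = - 8 \frac{Q + d}{d - 5} = - 8 \frac{Q + d}{-5 + d} = - \frac{8 \left(Q + d\right)}{-5 + d}$)
$M{\left(Y,C \right)} = 2$ ($M{\left(Y,C \right)} = \left(-2\right) \left(-1\right) = 2$)
$\left(M{\left(12,12 \right)} + I{\left(-5,-11 \right)}\right)^{2} = \left(2 + \frac{8 \left(\left(-1\right) \left(-5\right) - -11\right)}{-5 - 11}\right)^{2} = \left(2 + \frac{8 \left(5 + 11\right)}{-16}\right)^{2} = \left(2 + 8 \left(- \frac{1}{16}\right) 16\right)^{2} = \left(2 - 8\right)^{2} = \left(-6\right)^{2} = 36$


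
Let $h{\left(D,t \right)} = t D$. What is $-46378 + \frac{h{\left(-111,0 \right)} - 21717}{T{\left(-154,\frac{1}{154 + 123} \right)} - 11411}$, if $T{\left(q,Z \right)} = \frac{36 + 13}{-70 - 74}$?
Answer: $- \frac{76206732826}{1643233} \approx -46376.0$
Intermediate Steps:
$h{\left(D,t \right)} = D t$
$T{\left(q,Z \right)} = - \frac{49}{144}$ ($T{\left(q,Z \right)} = \frac{49}{-144} = 49 \left(- \frac{1}{144}\right) = - \frac{49}{144}$)
$-46378 + \frac{h{\left(-111,0 \right)} - 21717}{T{\left(-154,\frac{1}{154 + 123} \right)} - 11411} = -46378 + \frac{\left(-111\right) 0 - 21717}{- \frac{49}{144} - 11411} = -46378 + \frac{0 - 21717}{- \frac{1643233}{144}} = -46378 - - \frac{3127248}{1643233} = -46378 + \frac{3127248}{1643233} = - \frac{76206732826}{1643233}$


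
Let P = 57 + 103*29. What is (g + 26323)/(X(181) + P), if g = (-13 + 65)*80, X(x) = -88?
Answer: 30483/2956 ≈ 10.312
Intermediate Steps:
P = 3044 (P = 57 + 2987 = 3044)
g = 4160 (g = 52*80 = 4160)
(g + 26323)/(X(181) + P) = (4160 + 26323)/(-88 + 3044) = 30483/2956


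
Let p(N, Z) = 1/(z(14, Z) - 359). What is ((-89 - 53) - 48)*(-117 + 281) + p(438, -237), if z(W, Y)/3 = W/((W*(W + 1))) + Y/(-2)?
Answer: -1028290/33 ≈ -31160.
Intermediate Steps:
z(W, Y) = 3/(1 + W) - 3*Y/2 (z(W, Y) = 3*(W/((W*(W + 1))) + Y/(-2)) = 3*(W/((W*(1 + W))) + Y*(-1/2)) = 3*(W*(1/(W*(1 + W))) - Y/2) = 3*(1/(1 + W) - Y/2) = 3/(1 + W) - 3*Y/2)
p(N, Z) = 1/(-1794/5 - 3*Z/2) (p(N, Z) = 1/(3*(2 - Z - 1*14*Z)/(2*(1 + 14)) - 359) = 1/((3/2)*(2 - Z - 14*Z)/15 - 359) = 1/((3/2)*(1/15)*(2 - 15*Z) - 359) = 1/((1/5 - 3*Z/2) - 359) = 1/(-1794/5 - 3*Z/2))
((-89 - 53) - 48)*(-117 + 281) + p(438, -237) = ((-89 - 53) - 48)*(-117 + 281) - 10/(3588 + 15*(-237)) = (-142 - 48)*164 - 10/(3588 - 3555) = -190*164 - 10/33 = -31160 - 10*1/33 = -31160 - 10/33 = -1028290/33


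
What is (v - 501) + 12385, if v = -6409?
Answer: 5475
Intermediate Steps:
(v - 501) + 12385 = (-6409 - 501) + 12385 = -6910 + 12385 = 5475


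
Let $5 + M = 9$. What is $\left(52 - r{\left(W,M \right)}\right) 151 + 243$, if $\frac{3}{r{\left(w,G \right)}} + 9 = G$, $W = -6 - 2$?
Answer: $\frac{40928}{5} \approx 8185.6$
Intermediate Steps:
$M = 4$ ($M = -5 + 9 = 4$)
$W = -8$
$r{\left(w,G \right)} = \frac{3}{-9 + G}$
$\left(52 - r{\left(W,M \right)}\right) 151 + 243 = \left(52 - \frac{3}{-9 + 4}\right) 151 + 243 = \left(52 - \frac{3}{-5}\right) 151 + 243 = \left(52 - 3 \left(- \frac{1}{5}\right)\right) 151 + 243 = \left(52 - - \frac{3}{5}\right) 151 + 243 = \left(52 + \frac{3}{5}\right) 151 + 243 = \frac{263}{5} \cdot 151 + 243 = \frac{39713}{5} + 243 = \frac{40928}{5}$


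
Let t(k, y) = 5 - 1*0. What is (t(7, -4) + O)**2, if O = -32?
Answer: 729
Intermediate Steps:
t(k, y) = 5 (t(k, y) = 5 + 0 = 5)
(t(7, -4) + O)**2 = (5 - 32)**2 = (-27)**2 = 729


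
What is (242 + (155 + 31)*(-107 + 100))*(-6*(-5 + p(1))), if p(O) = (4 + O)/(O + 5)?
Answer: -26500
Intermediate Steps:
p(O) = (4 + O)/(5 + O)
(242 + (155 + 31)*(-107 + 100))*(-6*(-5 + p(1))) = (242 + (155 + 31)*(-107 + 100))*(-6*(-5 + (4 + 1)/(5 + 1))) = (242 + 186*(-7))*(-6*(-5 + 5/6)) = (242 - 1302)*(-6*(-5 + (1/6)*5)) = -(-6360)*(-5 + 5/6) = -(-6360)*(-25)/6 = -1060*25 = -26500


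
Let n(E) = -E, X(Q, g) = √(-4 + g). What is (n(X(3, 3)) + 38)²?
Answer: (38 - I)² ≈ 1443.0 - 76.0*I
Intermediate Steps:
(n(X(3, 3)) + 38)² = (-√(-4 + 3) + 38)² = (-√(-1) + 38)² = (-I + 38)² = (38 - I)²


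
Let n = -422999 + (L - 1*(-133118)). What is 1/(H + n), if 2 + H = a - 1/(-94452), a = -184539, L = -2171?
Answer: -94452/45015162035 ≈ -2.0982e-6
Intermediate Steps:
n = -292052 (n = -422999 + (-2171 - 1*(-133118)) = -422999 + (-2171 + 133118) = -422999 + 130947 = -292052)
H = -17430266531/94452 (H = -2 + (-184539 - 1/(-94452)) = -2 + (-184539 - 1*(-1/94452)) = -2 + (-184539 + 1/94452) = -2 - 17430077627/94452 = -17430266531/94452 ≈ -1.8454e+5)
1/(H + n) = 1/(-17430266531/94452 - 292052) = 1/(-45015162035/94452) = -94452/45015162035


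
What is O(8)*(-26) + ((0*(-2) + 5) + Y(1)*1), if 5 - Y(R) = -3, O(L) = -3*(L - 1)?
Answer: 559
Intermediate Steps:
O(L) = 3 - 3*L (O(L) = -3*(-1 + L) = 3 - 3*L)
Y(R) = 8 (Y(R) = 5 - 1*(-3) = 5 + 3 = 8)
O(8)*(-26) + ((0*(-2) + 5) + Y(1)*1) = (3 - 3*8)*(-26) + ((0*(-2) + 5) + 8*1) = (3 - 24)*(-26) + ((0 + 5) + 8) = -21*(-26) + (5 + 8) = 546 + 13 = 559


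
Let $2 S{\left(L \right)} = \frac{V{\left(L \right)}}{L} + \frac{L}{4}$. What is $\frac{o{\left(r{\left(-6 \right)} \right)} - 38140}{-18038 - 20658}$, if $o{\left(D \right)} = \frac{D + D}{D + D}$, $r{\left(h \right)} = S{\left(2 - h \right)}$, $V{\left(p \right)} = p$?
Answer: $\frac{38139}{38696} \approx 0.98561$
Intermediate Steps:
$S{\left(L \right)} = \frac{1}{2} + \frac{L}{8}$ ($S{\left(L \right)} = \frac{\frac{L}{L} + \frac{L}{4}}{2} = \frac{1 + L \frac{1}{4}}{2} = \frac{1 + \frac{L}{4}}{2} = \frac{1}{2} + \frac{L}{8}$)
$r{\left(h \right)} = \frac{3}{4} - \frac{h}{8}$ ($r{\left(h \right)} = \frac{1}{2} + \frac{2 - h}{8} = \frac{1}{2} - \left(- \frac{1}{4} + \frac{h}{8}\right) = \frac{3}{4} - \frac{h}{8}$)
$o{\left(D \right)} = 1$ ($o{\left(D \right)} = \frac{2 D}{2 D} = 2 D \frac{1}{2 D} = 1$)
$\frac{o{\left(r{\left(-6 \right)} \right)} - 38140}{-18038 - 20658} = \frac{1 - 38140}{-18038 - 20658} = - \frac{38139}{-38696} = \left(-38139\right) \left(- \frac{1}{38696}\right) = \frac{38139}{38696}$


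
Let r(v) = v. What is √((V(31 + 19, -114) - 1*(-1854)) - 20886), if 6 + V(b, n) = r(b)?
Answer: 2*I*√4747 ≈ 137.8*I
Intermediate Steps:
V(b, n) = -6 + b
√((V(31 + 19, -114) - 1*(-1854)) - 20886) = √(((-6 + (31 + 19)) - 1*(-1854)) - 20886) = √(((-6 + 50) + 1854) - 20886) = √((44 + 1854) - 20886) = √(1898 - 20886) = √(-18988) = 2*I*√4747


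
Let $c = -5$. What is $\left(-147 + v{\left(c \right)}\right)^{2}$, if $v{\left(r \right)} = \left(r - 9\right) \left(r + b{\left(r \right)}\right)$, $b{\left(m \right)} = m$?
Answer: $49$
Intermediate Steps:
$v{\left(r \right)} = 2 r \left(-9 + r\right)$ ($v{\left(r \right)} = \left(r - 9\right) \left(r + r\right) = \left(-9 + r\right) 2 r = 2 r \left(-9 + r\right)$)
$\left(-147 + v{\left(c \right)}\right)^{2} = \left(-147 + 2 \left(-5\right) \left(-9 - 5\right)\right)^{2} = \left(-147 + 2 \left(-5\right) \left(-14\right)\right)^{2} = \left(-147 + 140\right)^{2} = \left(-7\right)^{2} = 49$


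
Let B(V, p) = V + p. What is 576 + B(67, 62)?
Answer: 705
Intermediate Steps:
576 + B(67, 62) = 576 + (67 + 62) = 576 + 129 = 705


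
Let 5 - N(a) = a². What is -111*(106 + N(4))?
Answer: -10545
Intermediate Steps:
N(a) = 5 - a²
-111*(106 + N(4)) = -111*(106 + (5 - 1*4²)) = -111*(106 + (5 - 1*16)) = -111*(106 + (5 - 16)) = -111*(106 - 11) = -111*95 = -10545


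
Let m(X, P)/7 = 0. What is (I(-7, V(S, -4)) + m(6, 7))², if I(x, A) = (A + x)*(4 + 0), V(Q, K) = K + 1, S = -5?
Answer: 1600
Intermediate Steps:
V(Q, K) = 1 + K
m(X, P) = 0 (m(X, P) = 7*0 = 0)
I(x, A) = 4*A + 4*x (I(x, A) = (A + x)*4 = 4*A + 4*x)
(I(-7, V(S, -4)) + m(6, 7))² = ((4*(1 - 4) + 4*(-7)) + 0)² = ((4*(-3) - 28) + 0)² = ((-12 - 28) + 0)² = (-40 + 0)² = (-40)² = 1600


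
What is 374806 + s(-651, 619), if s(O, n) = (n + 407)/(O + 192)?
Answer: 6371664/17 ≈ 3.7480e+5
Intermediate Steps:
s(O, n) = (407 + n)/(192 + O)
374806 + s(-651, 619) = 374806 + (407 + 619)/(192 - 651) = 374806 + 1026/(-459) = 374806 - 1/459*1026 = 374806 - 38/17 = 6371664/17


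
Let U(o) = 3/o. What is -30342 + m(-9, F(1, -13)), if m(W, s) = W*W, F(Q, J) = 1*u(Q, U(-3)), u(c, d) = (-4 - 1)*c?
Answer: -30261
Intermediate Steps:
u(c, d) = -5*c
F(Q, J) = -5*Q (F(Q, J) = 1*(-5*Q) = -5*Q)
m(W, s) = W**2
-30342 + m(-9, F(1, -13)) = -30342 + (-9)**2 = -30342 + 81 = -30261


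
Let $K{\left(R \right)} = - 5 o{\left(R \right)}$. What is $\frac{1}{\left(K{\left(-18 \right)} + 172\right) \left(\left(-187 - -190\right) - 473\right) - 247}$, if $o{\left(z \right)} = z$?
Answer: $- \frac{1}{123387} \approx -8.1046 \cdot 10^{-6}$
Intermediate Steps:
$K{\left(R \right)} = - 5 R$
$\frac{1}{\left(K{\left(-18 \right)} + 172\right) \left(\left(-187 - -190\right) - 473\right) - 247} = \frac{1}{\left(\left(-5\right) \left(-18\right) + 172\right) \left(\left(-187 - -190\right) - 473\right) - 247} = \frac{1}{\left(90 + 172\right) \left(\left(-187 + 190\right) - 473\right) - 247} = \frac{1}{262 \left(3 - 473\right) - 247} = \frac{1}{262 \left(-470\right) - 247} = \frac{1}{-123140 - 247} = \frac{1}{-123387} = - \frac{1}{123387}$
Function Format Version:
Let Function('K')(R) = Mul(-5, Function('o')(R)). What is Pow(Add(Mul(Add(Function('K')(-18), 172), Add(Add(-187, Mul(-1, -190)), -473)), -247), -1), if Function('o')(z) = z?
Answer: Rational(-1, 123387) ≈ -8.1046e-6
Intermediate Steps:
Function('K')(R) = Mul(-5, R)
Pow(Add(Mul(Add(Function('K')(-18), 172), Add(Add(-187, Mul(-1, -190)), -473)), -247), -1) = Pow(Add(Mul(Add(Mul(-5, -18), 172), Add(Add(-187, Mul(-1, -190)), -473)), -247), -1) = Pow(Add(Mul(Add(90, 172), Add(Add(-187, 190), -473)), -247), -1) = Pow(Add(Mul(262, Add(3, -473)), -247), -1) = Pow(Add(Mul(262, -470), -247), -1) = Pow(Add(-123140, -247), -1) = Pow(-123387, -1) = Rational(-1, 123387)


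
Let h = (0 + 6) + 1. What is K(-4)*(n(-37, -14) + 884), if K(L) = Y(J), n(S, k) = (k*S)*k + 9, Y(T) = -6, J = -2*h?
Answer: 38154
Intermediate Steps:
h = 7 (h = 6 + 1 = 7)
J = -14 (J = -2*7 = -14)
n(S, k) = 9 + S*k² (n(S, k) = (S*k)*k + 9 = S*k² + 9 = 9 + S*k²)
K(L) = -6
K(-4)*(n(-37, -14) + 884) = -6*((9 - 37*(-14)²) + 884) = -6*((9 - 37*196) + 884) = -6*((9 - 7252) + 884) = -6*(-7243 + 884) = -6*(-6359) = 38154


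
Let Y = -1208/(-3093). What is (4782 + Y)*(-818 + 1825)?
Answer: 14895477538/3093 ≈ 4.8159e+6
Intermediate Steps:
Y = 1208/3093 (Y = -1208*(-1/3093) = 1208/3093 ≈ 0.39056)
(4782 + Y)*(-818 + 1825) = (4782 + 1208/3093)*(-818 + 1825) = (14791934/3093)*1007 = 14895477538/3093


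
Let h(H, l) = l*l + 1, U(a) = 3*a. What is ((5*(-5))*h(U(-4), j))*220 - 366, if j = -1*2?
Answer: -27866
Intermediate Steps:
j = -2
h(H, l) = 1 + l**2 (h(H, l) = l**2 + 1 = 1 + l**2)
((5*(-5))*h(U(-4), j))*220 - 366 = ((5*(-5))*(1 + (-2)**2))*220 - 366 = -25*(1 + 4)*220 - 366 = -25*5*220 - 366 = -125*220 - 366 = -27500 - 366 = -27866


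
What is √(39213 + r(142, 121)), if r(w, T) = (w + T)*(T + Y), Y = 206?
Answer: √125214 ≈ 353.86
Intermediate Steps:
r(w, T) = (206 + T)*(T + w) (r(w, T) = (w + T)*(T + 206) = (T + w)*(206 + T) = (206 + T)*(T + w))
√(39213 + r(142, 121)) = √(39213 + (121² + 206*121 + 206*142 + 121*142)) = √(39213 + (14641 + 24926 + 29252 + 17182)) = √(39213 + 86001) = √125214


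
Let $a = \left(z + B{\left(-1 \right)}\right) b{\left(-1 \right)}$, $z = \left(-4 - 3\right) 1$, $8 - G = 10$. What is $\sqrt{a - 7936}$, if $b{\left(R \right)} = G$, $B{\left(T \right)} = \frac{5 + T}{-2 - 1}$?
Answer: $\frac{i \sqrt{71274}}{3} \approx 88.991 i$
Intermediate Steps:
$G = -2$ ($G = 8 - 10 = -2$)
$B{\left(T \right)} = - \frac{5}{3} - \frac{T}{3}$ ($B{\left(T \right)} = \frac{5 + T}{-3} = \left(5 + T\right) \left(- \frac{1}{3}\right) = - \frac{5}{3} - \frac{T}{3}$)
$b{\left(R \right)} = -2$
$z = -7$ ($z = \left(-7\right) 1 = -7$)
$a = \frac{50}{3}$ ($a = \left(-7 - \frac{4}{3}\right) \left(-2\right) = \left(- \frac{25}{3}\right) \left(-2\right) = \frac{50}{3} \approx 16.667$)
$\sqrt{a - 7936} = \sqrt{\frac{50}{3} - 7936} = \sqrt{- \frac{23758}{3}} = \frac{i \sqrt{71274}}{3}$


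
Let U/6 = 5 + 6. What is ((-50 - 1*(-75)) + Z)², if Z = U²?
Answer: 19193161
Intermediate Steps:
U = 66 (U = 6*(5 + 6) = 6*11 = 66)
Z = 4356 (Z = 66² = 4356)
((-50 - 1*(-75)) + Z)² = ((-50 - 1*(-75)) + 4356)² = ((-50 + 75) + 4356)² = (25 + 4356)² = 4381² = 19193161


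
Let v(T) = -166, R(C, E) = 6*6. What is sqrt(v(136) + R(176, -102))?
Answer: I*sqrt(130) ≈ 11.402*I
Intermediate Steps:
R(C, E) = 36
sqrt(v(136) + R(176, -102)) = sqrt(-166 + 36) = sqrt(-130) = I*sqrt(130)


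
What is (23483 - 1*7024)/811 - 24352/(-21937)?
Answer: 380810555/17790907 ≈ 21.405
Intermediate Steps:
(23483 - 1*7024)/811 - 24352/(-21937) = (23483 - 7024)*(1/811) - 24352*(-1/21937) = 16459*(1/811) + 24352/21937 = 16459/811 + 24352/21937 = 380810555/17790907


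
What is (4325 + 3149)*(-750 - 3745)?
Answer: -33595630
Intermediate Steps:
(4325 + 3149)*(-750 - 3745) = 7474*(-4495) = -33595630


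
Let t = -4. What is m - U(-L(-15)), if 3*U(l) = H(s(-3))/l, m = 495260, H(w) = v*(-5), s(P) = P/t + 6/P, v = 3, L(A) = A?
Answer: 1485781/3 ≈ 4.9526e+5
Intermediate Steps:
s(P) = 6/P - P/4 (s(P) = P/(-4) + 6/P = P*(-¼) + 6/P = -P/4 + 6/P = 6/P - P/4)
H(w) = -15 (H(w) = 3*(-5) = -15)
U(l) = -5/l (U(l) = (-15/l)/3 = -5/l)
m - U(-L(-15)) = 495260 - (-5)/((-1*(-15))) = 495260 - (-5)/15 = 495260 - 1*(-⅓) = 495260 + ⅓ = 1485781/3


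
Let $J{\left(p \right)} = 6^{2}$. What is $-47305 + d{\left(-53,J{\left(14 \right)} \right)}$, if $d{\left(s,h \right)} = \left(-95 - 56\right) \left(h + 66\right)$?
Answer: $-62707$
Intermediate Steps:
$J{\left(p \right)} = 36$
$d{\left(s,h \right)} = -9966 - 151 h$ ($d{\left(s,h \right)} = - 151 \left(66 + h\right) = -9966 - 151 h$)
$-47305 + d{\left(-53,J{\left(14 \right)} \right)} = -47305 - 15402 = -62707$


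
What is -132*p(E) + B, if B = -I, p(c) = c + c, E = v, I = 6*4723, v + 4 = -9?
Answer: -24906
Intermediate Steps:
v = -13 (v = -4 - 9 = -13)
I = 28338
E = -13
p(c) = 2*c
B = -28338 (B = -1*28338 = -28338)
-132*p(E) + B = -264*(-13) - 28338 = -132*(-26) - 28338 = 3432 - 28338 = -24906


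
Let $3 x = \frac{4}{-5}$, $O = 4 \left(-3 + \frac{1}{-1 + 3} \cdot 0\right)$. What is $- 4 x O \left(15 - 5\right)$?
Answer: $-128$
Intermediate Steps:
$O = -12$ ($O = 4 \left(-3 + \frac{1}{2} \cdot 0\right) = 4 \left(-3 + 0\right) = 4 \left(-3\right) = -12$)
$x = - \frac{4}{15}$ ($x = \frac{4 \frac{1}{-5}}{3} = \frac{4 \left(- \frac{1}{5}\right)}{3} = \frac{1}{3} \left(- \frac{4}{5}\right) = - \frac{4}{15} \approx -0.26667$)
$- 4 x O \left(15 - 5\right) = \left(-4\right) \left(- \frac{4}{15}\right) \left(-12\right) \left(15 - 5\right) = \frac{16}{15} \left(-12\right) 10 = \left(- \frac{64}{5}\right) 10 = -128$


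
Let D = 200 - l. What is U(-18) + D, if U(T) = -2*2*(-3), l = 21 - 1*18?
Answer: 209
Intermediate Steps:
l = 3 (l = 21 - 18 = 3)
U(T) = 12 (U(T) = -4*(-3) = 12)
D = 197 (D = 200 - 1*3 = 200 - 3 = 197)
U(-18) + D = 12 + 197 = 209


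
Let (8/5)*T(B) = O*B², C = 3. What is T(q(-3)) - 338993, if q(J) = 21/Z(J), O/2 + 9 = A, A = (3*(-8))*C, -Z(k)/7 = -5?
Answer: -6780589/20 ≈ -3.3903e+5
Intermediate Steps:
Z(k) = 35 (Z(k) = -7*(-5) = 35)
A = -72 (A = (3*(-8))*3 = -24*3 = -72)
O = -162 (O = -18 + 2*(-72) = -18 - 144 = -162)
q(J) = ⅗ (q(J) = 21/35 = 21*(1/35) = ⅗)
T(B) = -405*B²/4 (T(B) = 5*(-162*B²)/8 = -405*B²/4)
T(q(-3)) - 338993 = -405*(⅗)²/4 - 338993 = -405/4*9/25 - 338993 = -729/20 - 338993 = -6780589/20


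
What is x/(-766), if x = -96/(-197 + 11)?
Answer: -8/11873 ≈ -0.00067380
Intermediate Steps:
x = 16/31 (x = -96/(-186) = -96*(-1/186) = 16/31 ≈ 0.51613)
x/(-766) = (16/31)/(-766) = (16/31)*(-1/766) = -8/11873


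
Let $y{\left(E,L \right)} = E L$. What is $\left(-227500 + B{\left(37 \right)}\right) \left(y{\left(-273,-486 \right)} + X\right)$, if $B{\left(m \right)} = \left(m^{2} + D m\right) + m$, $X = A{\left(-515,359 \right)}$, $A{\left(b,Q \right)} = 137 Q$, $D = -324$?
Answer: $-43297830602$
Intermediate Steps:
$X = 49183$ ($X = 137 \cdot 359 = 49183$)
$B{\left(m \right)} = m^{2} - 323 m$ ($B{\left(m \right)} = \left(m^{2} - 324 m\right) + m = m^{2} - 323 m$)
$\left(-227500 + B{\left(37 \right)}\right) \left(y{\left(-273,-486 \right)} + X\right) = \left(-227500 + 37 \left(-323 + 37\right)\right) \left(\left(-273\right) \left(-486\right) + 49183\right) = \left(-227500 + 37 \left(-286\right)\right) \left(132678 + 49183\right) = \left(-227500 - 10582\right) 181861 = \left(-238082\right) 181861 = -43297830602$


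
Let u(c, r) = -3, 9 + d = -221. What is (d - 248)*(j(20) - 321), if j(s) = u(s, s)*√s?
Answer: 153438 + 2868*√5 ≈ 1.5985e+5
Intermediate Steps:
d = -230 (d = -9 - 221 = -230)
j(s) = -3*√s
(d - 248)*(j(20) - 321) = (-230 - 248)*(-6*√5 - 321) = -478*(-6*√5 - 321) = -478*(-321 - 6*√5) = 153438 + 2868*√5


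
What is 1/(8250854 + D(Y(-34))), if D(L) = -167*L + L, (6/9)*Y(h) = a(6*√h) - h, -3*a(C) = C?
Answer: 2060597/16984242093670 - 249*I*√34/33968484187340 ≈ 1.2132e-7 - 4.2743e-11*I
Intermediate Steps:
a(C) = -C/3
Y(h) = -3*√h - 3*h/2 (Y(h) = 3*(-2*√h - h)/2 = 3*(-h - 2*√h)/2 = -3*√h - 3*h/2)
D(L) = -166*L
1/(8250854 + D(Y(-34))) = 1/(8250854 - 166*(-3*I*√34 - 3/2*(-34))) = 1/(8250854 - 166*(-3*I*√34 + 51)) = 1/(8250854 - 166*(51 - 3*I*√34)) = 1/(8250854 + (-8466 + 498*I*√34)) = 1/(8242388 + 498*I*√34)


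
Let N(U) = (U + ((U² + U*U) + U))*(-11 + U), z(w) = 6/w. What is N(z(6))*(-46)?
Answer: 1840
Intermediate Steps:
N(U) = (-11 + U)*(2*U + 2*U²) (N(U) = (U + ((U² + U²) + U))*(-11 + U) = (U + (2*U² + U))*(-11 + U) = (U + (U + 2*U²))*(-11 + U) = (2*U + 2*U²)*(-11 + U) = (-11 + U)*(2*U + 2*U²))
N(z(6))*(-46) = (2*(6/6)*(-11 + (6/6)² - 60/6))*(-46) = (2*(6*(⅙))*(-11 + (6*(⅙))² - 60/6))*(-46) = (2*1*(-11 + 1² - 10*1))*(-46) = (2*1*(-11 + 1 - 10))*(-46) = (2*1*(-20))*(-46) = -40*(-46) = 1840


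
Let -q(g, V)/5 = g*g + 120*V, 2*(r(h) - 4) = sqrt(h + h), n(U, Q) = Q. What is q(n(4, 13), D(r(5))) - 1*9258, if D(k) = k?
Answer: -12503 - 300*sqrt(10) ≈ -13452.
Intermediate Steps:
r(h) = 4 + sqrt(2)*sqrt(h)/2 (r(h) = 4 + sqrt(h + h)/2 = 4 + sqrt(2*h)/2 = 4 + (sqrt(2)*sqrt(h))/2 = 4 + sqrt(2)*sqrt(h)/2)
q(g, V) = -600*V - 5*g**2 (q(g, V) = -5*(g*g + 120*V) = -5*(g**2 + 120*V) = -600*V - 5*g**2)
q(n(4, 13), D(r(5))) - 1*9258 = (-600*(4 + sqrt(2)*sqrt(5)/2) - 5*13**2) - 1*9258 = (-600*(4 + sqrt(10)/2) - 5*169) - 9258 = ((-2400 - 300*sqrt(10)) - 845) - 9258 = (-3245 - 300*sqrt(10)) - 9258 = -12503 - 300*sqrt(10)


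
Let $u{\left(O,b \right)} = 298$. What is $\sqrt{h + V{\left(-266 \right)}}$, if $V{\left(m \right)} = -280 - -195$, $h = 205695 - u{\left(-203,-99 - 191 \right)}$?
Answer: $16 \sqrt{802} \approx 453.11$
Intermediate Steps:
$h = 205397$ ($h = 205695 - 298 = 205397$)
$V{\left(m \right)} = -85$ ($V{\left(m \right)} = -280 + 195 = -85$)
$\sqrt{h + V{\left(-266 \right)}} = \sqrt{205397 - 85} = \sqrt{205312} = 16 \sqrt{802}$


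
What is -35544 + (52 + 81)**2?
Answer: -17855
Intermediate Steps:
-35544 + (52 + 81)**2 = -35544 + 133**2 = -35544 + 17689 = -17855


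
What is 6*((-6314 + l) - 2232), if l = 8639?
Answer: 558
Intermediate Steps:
6*((-6314 + l) - 2232) = 6*((-6314 + 8639) - 2232) = 6*(2325 - 2232) = 6*93 = 558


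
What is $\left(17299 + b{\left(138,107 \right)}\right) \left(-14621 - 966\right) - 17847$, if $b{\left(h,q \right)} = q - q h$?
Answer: $-41167527$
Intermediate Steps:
$b{\left(h,q \right)} = q - h q$
$\left(17299 + b{\left(138,107 \right)}\right) \left(-14621 - 966\right) - 17847 = \left(17299 + 107 \left(1 - 138\right)\right) \left(-14621 - 966\right) - 17847 = \left(17299 + 107 \left(1 - 138\right)\right) \left(-15587\right) - 17847 = \left(17299 + 107 \left(-137\right)\right) \left(-15587\right) - 17847 = \left(17299 - 14659\right) \left(-15587\right) - 17847 = 2640 \left(-15587\right) - 17847 = -41149680 - 17847 = -41167527$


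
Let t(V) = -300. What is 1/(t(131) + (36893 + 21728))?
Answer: 1/58321 ≈ 1.7146e-5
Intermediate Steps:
1/(t(131) + (36893 + 21728)) = 1/(-300 + (36893 + 21728)) = 1/(-300 + 58621) = 1/58321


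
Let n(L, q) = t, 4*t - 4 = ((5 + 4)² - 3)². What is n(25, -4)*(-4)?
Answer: -6088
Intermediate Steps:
t = 1522 (t = 1 + ((5 + 4)² - 3)²/4 = 1 + (9² - 3)²/4 = 1 + (81 - 3)²/4 = 1 + (¼)*78² = 1 + (¼)*6084 = 1 + 1521 = 1522)
n(L, q) = 1522
n(25, -4)*(-4) = 1522*(-4) = -6088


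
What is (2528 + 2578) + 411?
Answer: 5517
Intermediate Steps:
(2528 + 2578) + 411 = 5106 + 411 = 5517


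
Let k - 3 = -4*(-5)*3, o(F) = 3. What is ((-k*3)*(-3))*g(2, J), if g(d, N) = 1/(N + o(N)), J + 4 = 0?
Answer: -567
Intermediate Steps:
J = -4 (J = -4 + 0 = -4)
k = 63 (k = 3 - 4*(-5)*3 = 3 + 20*3 = 3 + 60 = 63)
g(d, N) = 1/(3 + N) (g(d, N) = 1/(N + 3) = 1/(3 + N))
((-k*3)*(-3))*g(2, J) = ((-1*63*3)*(-3))/(3 - 4) = (-63*3*(-3))/(-1) = -189*(-3)*(-1) = 567*(-1) = -567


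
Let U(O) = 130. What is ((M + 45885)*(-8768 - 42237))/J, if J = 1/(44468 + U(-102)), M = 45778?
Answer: -208507750106370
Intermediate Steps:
J = 1/44598 (J = 1/(44468 + 130) = 1/44598 ≈ 2.2423e-5)
((M + 45885)*(-8768 - 42237))/J = ((45778 + 45885)*(-8768 - 42237))/(1/44598) = (91663*(-51005))*44598 = -4675271315*44598 = -208507750106370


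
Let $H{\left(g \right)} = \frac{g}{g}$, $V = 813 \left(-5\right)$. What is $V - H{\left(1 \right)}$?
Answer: $-4066$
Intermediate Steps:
$V = -4065$
$H{\left(g \right)} = 1$
$V - H{\left(1 \right)} = -4065 - 1 = -4066$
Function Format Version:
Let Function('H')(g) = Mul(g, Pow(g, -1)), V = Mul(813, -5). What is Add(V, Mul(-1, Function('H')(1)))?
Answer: -4066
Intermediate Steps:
V = -4065
Function('H')(g) = 1
Add(V, Mul(-1, Function('H')(1))) = Add(-4065, Mul(-1, 1)) = Add(-4065, -1) = -4066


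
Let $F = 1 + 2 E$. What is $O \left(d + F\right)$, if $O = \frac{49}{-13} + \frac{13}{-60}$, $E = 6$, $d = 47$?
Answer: $- \frac{3109}{13} \approx -239.15$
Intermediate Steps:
$O = - \frac{3109}{780}$ ($O = 49 \left(- \frac{1}{13}\right) + 13 \left(- \frac{1}{60}\right) = - \frac{49}{13} - \frac{13}{60} = - \frac{3109}{780} \approx -3.9859$)
$F = 13$ ($F = 1 + 2 \cdot 6 = 1 + 12 = 13$)
$O \left(d + F\right) = - \frac{3109 \left(47 + 13\right)}{780} = \left(- \frac{3109}{780}\right) 60 = - \frac{3109}{13}$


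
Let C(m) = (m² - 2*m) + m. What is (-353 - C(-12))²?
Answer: 259081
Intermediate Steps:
C(m) = m² - m
(-353 - C(-12))² = (-353 - (-12)*(-1 - 12))² = (-353 - (-12)*(-13))² = (-353 - 1*156)² = (-353 - 156)² = (-509)² = 259081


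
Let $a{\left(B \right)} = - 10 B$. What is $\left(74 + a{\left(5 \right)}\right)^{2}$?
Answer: $576$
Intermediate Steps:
$\left(74 + a{\left(5 \right)}\right)^{2} = \left(74 - 50\right)^{2} = 24^{2} = 576$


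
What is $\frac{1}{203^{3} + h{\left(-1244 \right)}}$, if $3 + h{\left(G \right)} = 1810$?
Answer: $\frac{1}{8367234} \approx 1.1951 \cdot 10^{-7}$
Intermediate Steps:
$h{\left(G \right)} = 1807$ ($h{\left(G \right)} = -3 + 1810 = 1807$)
$\frac{1}{203^{3} + h{\left(-1244 \right)}} = \frac{1}{203^{3} + 1807} = \frac{1}{8365427 + 1807} = \frac{1}{8367234}$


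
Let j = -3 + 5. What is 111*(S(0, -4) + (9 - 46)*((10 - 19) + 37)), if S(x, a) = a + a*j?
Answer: -116328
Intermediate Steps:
j = 2
S(x, a) = 3*a (S(x, a) = a + a*2 = a + 2*a = 3*a)
111*(S(0, -4) + (9 - 46)*((10 - 19) + 37)) = 111*(3*(-4) + (9 - 46)*((10 - 19) + 37)) = 111*(-12 - 37*(-9 + 37)) = 111*(-12 - 37*28) = 111*(-12 - 1036) = 111*(-1048) = -116328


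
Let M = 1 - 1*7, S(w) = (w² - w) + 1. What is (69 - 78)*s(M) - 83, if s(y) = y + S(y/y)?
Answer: -38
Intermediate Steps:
S(w) = 1 + w² - w
M = -6 (M = 1 - 7 = -6)
s(y) = 1 + y (s(y) = y + (1 + (y/y)² - y/y) = y + (1 + 1² - 1*1) = y + (1 + 1 - 1) = y + 1 = 1 + y)
(69 - 78)*s(M) - 83 = (69 - 78)*(1 - 6) - 83 = -9*(-5) - 83 = 45 - 83 = -38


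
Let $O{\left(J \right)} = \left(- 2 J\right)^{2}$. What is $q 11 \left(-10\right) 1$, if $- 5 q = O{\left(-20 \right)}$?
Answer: $35200$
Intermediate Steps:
$O{\left(J \right)} = 4 J^{2}$
$q = -320$ ($q = - \frac{4 \left(-20\right)^{2}}{5} = - \frac{4 \cdot 400}{5} = \left(- \frac{1}{5}\right) 1600 = -320$)
$q 11 \left(-10\right) 1 = - 320 \cdot 11 \left(-10\right) 1 = - 320 \left(\left(-110\right) 1\right) = \left(-320\right) \left(-110\right) = 35200$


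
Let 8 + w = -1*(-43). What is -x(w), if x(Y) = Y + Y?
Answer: -70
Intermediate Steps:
w = 35 (w = -8 - 1*(-43) = -8 + 43 = 35)
x(Y) = 2*Y
-x(w) = -2*35 = -1*70 = -70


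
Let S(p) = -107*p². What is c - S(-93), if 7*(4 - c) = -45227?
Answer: 931908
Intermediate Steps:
c = 6465 (c = 4 - ⅐*(-45227) = 4 + 6461 = 6465)
c - S(-93) = 6465 - (-107)*(-93)² = 6465 - (-107)*8649 = 6465 - 1*(-925443) = 6465 + 925443 = 931908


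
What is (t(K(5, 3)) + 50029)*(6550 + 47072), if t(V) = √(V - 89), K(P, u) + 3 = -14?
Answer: 2682655038 + 53622*I*√106 ≈ 2.6827e+9 + 5.5207e+5*I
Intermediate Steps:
K(P, u) = -17 (K(P, u) = -3 - 14 = -17)
t(V) = √(-89 + V)
(t(K(5, 3)) + 50029)*(6550 + 47072) = (√(-89 - 17) + 50029)*(6550 + 47072) = (√(-106) + 50029)*53622 = (I*√106 + 50029)*53622 = (50029 + I*√106)*53622 = 2682655038 + 53622*I*√106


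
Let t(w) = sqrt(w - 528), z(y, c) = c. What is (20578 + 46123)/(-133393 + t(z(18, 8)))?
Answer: -684418961/1368745613 - 133402*I*sqrt(130)/17793692969 ≈ -0.50003 - 8.5481e-5*I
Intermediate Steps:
t(w) = sqrt(-528 + w)
(20578 + 46123)/(-133393 + t(z(18, 8))) = (20578 + 46123)/(-133393 + sqrt(-528 + 8)) = 66701/(-133393 + sqrt(-520)) = 66701/(-133393 + 2*I*sqrt(130))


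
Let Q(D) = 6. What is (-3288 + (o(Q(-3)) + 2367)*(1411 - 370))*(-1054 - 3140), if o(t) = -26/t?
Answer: -10301504112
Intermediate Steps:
(-3288 + (o(Q(-3)) + 2367)*(1411 - 370))*(-1054 - 3140) = (-3288 + (-26/6 + 2367)*(1411 - 370))*(-1054 - 3140) = (-3288 + (-26*1/6 + 2367)*1041)*(-4194) = (-3288 + (-13/3 + 2367)*1041)*(-4194) = (-3288 + (7088/3)*1041)*(-4194) = (-3288 + 2459536)*(-4194) = 2456248*(-4194) = -10301504112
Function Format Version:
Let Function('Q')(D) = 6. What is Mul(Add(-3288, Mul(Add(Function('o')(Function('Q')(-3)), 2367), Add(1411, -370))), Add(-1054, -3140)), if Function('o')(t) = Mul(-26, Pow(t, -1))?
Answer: -10301504112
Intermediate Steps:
Mul(Add(-3288, Mul(Add(Function('o')(Function('Q')(-3)), 2367), Add(1411, -370))), Add(-1054, -3140)) = Mul(Add(-3288, Mul(Add(Mul(-26, Pow(6, -1)), 2367), Add(1411, -370))), Add(-1054, -3140)) = Mul(Add(-3288, Mul(Add(Mul(-26, Rational(1, 6)), 2367), 1041)), -4194) = Mul(Add(-3288, Mul(Add(Rational(-13, 3), 2367), 1041)), -4194) = Mul(Add(-3288, Mul(Rational(7088, 3), 1041)), -4194) = Mul(Add(-3288, 2459536), -4194) = Mul(2456248, -4194) = -10301504112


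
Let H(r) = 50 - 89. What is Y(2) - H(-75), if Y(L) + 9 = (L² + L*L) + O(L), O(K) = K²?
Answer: 42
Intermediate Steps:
H(r) = -39
Y(L) = -9 + 3*L² (Y(L) = -9 + ((L² + L*L) + L²) = -9 + ((L² + L²) + L²) = -9 + (2*L² + L²) = -9 + 3*L²)
Y(2) - H(-75) = (-9 + 3*2²) - 1*(-39) = (-9 + 3*4) + 39 = (-9 + 12) + 39 = 3 + 39 = 42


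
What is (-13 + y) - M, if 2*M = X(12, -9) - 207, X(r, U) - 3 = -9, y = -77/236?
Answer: 21989/236 ≈ 93.174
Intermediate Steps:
y = -77/236 (y = -77*1/236 = -77/236 ≈ -0.32627)
X(r, U) = -6 (X(r, U) = 3 - 9 = -6)
M = -213/2 (M = (-6 - 207)/2 = (½)*(-213) = -213/2 ≈ -106.50)
(-13 + y) - M = (-13 - 77/236) - 1*(-213/2) = -3145/236 + 213/2 = 21989/236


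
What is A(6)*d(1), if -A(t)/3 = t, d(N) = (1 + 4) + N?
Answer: -108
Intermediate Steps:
d(N) = 5 + N
A(t) = -3*t
A(6)*d(1) = (-3*6)*(5 + 1) = -18*6 = -108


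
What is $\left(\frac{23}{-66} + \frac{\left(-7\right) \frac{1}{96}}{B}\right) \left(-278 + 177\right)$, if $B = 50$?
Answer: $\frac{622059}{17600} \approx 35.344$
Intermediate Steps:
$\left(\frac{23}{-66} + \frac{\left(-7\right) \frac{1}{96}}{B}\right) \left(-278 + 177\right) = \left(\frac{23}{-66} + \frac{\left(-7\right) \frac{1}{96}}{50}\right) \left(-278 + 177\right) = \left(23 \left(- \frac{1}{66}\right) + \left(-7\right) \frac{1}{96} \cdot \frac{1}{50}\right) \left(-101\right) = \left(- \frac{23}{66} - \frac{7}{4800}\right) \left(-101\right) = \left(- \frac{6159}{17600}\right) \left(-101\right) = \frac{622059}{17600}$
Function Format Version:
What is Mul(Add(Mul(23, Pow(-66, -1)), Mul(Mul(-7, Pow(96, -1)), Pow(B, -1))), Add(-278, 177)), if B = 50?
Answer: Rational(622059, 17600) ≈ 35.344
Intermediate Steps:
Mul(Add(Mul(23, Pow(-66, -1)), Mul(Mul(-7, Pow(96, -1)), Pow(B, -1))), Add(-278, 177)) = Mul(Add(Mul(23, Pow(-66, -1)), Mul(Mul(-7, Pow(96, -1)), Pow(50, -1))), Add(-278, 177)) = Mul(Add(Mul(23, Rational(-1, 66)), Mul(Mul(-7, Rational(1, 96)), Rational(1, 50))), -101) = Mul(Add(Rational(-23, 66), Mul(Rational(-7, 96), Rational(1, 50))), -101) = Mul(Add(Rational(-23, 66), Rational(-7, 4800)), -101) = Mul(Rational(-6159, 17600), -101) = Rational(622059, 17600)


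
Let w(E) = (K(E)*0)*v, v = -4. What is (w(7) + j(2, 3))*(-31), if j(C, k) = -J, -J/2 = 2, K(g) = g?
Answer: -124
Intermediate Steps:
J = -4 (J = -2*2 = -4)
w(E) = 0 (w(E) = (E*0)*(-4) = 0*(-4) = 0)
j(C, k) = 4 (j(C, k) = -1*(-4) = 4)
(w(7) + j(2, 3))*(-31) = (0 + 4)*(-31) = 4*(-31) = -124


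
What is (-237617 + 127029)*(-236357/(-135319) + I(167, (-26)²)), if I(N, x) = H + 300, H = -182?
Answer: -1791967841412/135319 ≈ -1.3243e+7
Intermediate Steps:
I(N, x) = 118 (I(N, x) = -182 + 300 = 118)
(-237617 + 127029)*(-236357/(-135319) + I(167, (-26)²)) = (-237617 + 127029)*(-236357/(-135319) + 118) = -110588*(-236357*(-1/135319) + 118) = -110588*(236357/135319 + 118) = -110588*16203999/135319 = -1791967841412/135319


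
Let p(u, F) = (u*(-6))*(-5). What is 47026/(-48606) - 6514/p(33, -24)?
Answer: -30264602/4009995 ≈ -7.5473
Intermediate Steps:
p(u, F) = 30*u (p(u, F) = -6*u*(-5) = 30*u)
47026/(-48606) - 6514/p(33, -24) = 47026/(-48606) - 6514/(30*33) = 47026*(-1/48606) - 6514/990 = -23513/24303 - 6514*1/990 = -23513/24303 - 3257/495 = -30264602/4009995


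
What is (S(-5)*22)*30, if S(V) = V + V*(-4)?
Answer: 9900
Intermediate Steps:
S(V) = -3*V (S(V) = V - 4*V = -3*V)
(S(-5)*22)*30 = (-3*(-5)*22)*30 = (15*22)*30 = 330*30 = 9900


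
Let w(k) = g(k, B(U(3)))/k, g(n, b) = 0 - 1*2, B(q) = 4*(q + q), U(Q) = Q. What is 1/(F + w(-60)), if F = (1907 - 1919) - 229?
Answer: -30/7229 ≈ -0.0041500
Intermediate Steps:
F = -241 (F = -12 - 229 = -241)
B(q) = 8*q (B(q) = 4*(2*q) = 8*q)
g(n, b) = -2 (g(n, b) = 0 - 2 = -2)
w(k) = -2/k
1/(F + w(-60)) = 1/(-241 - 2/(-60)) = 1/(-241 - 2*(-1/60)) = 1/(-241 + 1/30) = 1/(-7229/30) = -30/7229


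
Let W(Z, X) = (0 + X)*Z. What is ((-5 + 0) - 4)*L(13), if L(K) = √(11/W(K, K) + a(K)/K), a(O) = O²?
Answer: -36*√138/13 ≈ -32.531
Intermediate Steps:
W(Z, X) = X*Z
L(K) = √(K + 11/K²) (L(K) = √(11/((K*K)) + K²/K) = √(11/(K²) + K) = √(11/K² + K) = √(K + 11/K²))
((-5 + 0) - 4)*L(13) = ((-5 + 0) - 4)*√(13 + 11/13²) = (-5 - 4)*√(13 + 11*(1/169)) = -9*√(13 + 11/169) = -36*√138/13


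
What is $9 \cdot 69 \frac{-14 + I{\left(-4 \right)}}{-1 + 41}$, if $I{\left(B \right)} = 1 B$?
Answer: $- \frac{5589}{20} \approx -279.45$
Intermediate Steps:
$I{\left(B \right)} = B$
$9 \cdot 69 \frac{-14 + I{\left(-4 \right)}}{-1 + 41} = 9 \cdot 69 \frac{-14 - 4}{-1 + 41} = 621 \left(- \frac{18}{40}\right) = 621 \left(\left(-18\right) \frac{1}{40}\right) = 621 \left(- \frac{9}{20}\right) = - \frac{5589}{20}$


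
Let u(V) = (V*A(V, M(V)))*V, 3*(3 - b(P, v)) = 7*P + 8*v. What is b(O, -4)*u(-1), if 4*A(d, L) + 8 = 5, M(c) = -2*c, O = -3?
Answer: -31/2 ≈ -15.500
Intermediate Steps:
A(d, L) = -¾ (A(d, L) = -2 + (¼)*5 = -2 + 5/4 = -¾)
b(P, v) = 3 - 8*v/3 - 7*P/3 (b(P, v) = 3 - (7*P + 8*v)/3 = 3 + (-8*v/3 - 7*P/3) = 3 - 8*v/3 - 7*P/3)
u(V) = -3*V²/4 (u(V) = (V*(-¾))*V = (-3*V/4)*V = -3*V²/4)
b(O, -4)*u(-1) = (3 - 8/3*(-4) - 7/3*(-3))*(-¾*(-1)²) = (3 + 32/3 + 7)*(-¾*1) = (62/3)*(-¾) = -31/2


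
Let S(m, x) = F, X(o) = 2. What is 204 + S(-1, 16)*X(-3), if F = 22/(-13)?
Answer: 2608/13 ≈ 200.62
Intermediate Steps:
F = -22/13 (F = 22*(-1/13) = -22/13 ≈ -1.6923)
S(m, x) = -22/13
204 + S(-1, 16)*X(-3) = 204 - 22/13*2 = 204 - 44/13 = 2608/13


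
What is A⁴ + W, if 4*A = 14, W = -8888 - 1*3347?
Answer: -193359/16 ≈ -12085.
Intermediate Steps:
W = -12235 (W = -8888 - 3347 = -12235)
A = 7/2 (A = (¼)*14 = 7/2 ≈ 3.5000)
A⁴ + W = (7/2)⁴ - 12235 = 2401/16 - 12235 = -193359/16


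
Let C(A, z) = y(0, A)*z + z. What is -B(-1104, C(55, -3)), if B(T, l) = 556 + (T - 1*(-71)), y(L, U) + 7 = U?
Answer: 477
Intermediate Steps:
y(L, U) = -7 + U
C(A, z) = z + z*(-7 + A) (C(A, z) = (-7 + A)*z + z = z*(-7 + A) + z = z + z*(-7 + A))
B(T, l) = 627 + T (B(T, l) = 556 + (T + 71) = 556 + (71 + T) = 627 + T)
-B(-1104, C(55, -3)) = -(627 - 1104) = -1*(-477) = 477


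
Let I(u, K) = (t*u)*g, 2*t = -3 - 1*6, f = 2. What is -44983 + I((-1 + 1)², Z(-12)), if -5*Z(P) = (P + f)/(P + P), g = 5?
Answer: -44983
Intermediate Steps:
Z(P) = -(2 + P)/(10*P) (Z(P) = -(P + 2)/(5*(P + P)) = -(2 + P)/(5*(2*P)) = -(2 + P)*1/(2*P)/5 = -(2 + P)/(10*P))
t = -9/2 (t = (-3 - 1*6)/2 = (-3 - 6)/2 = (½)*(-9) = -9/2 ≈ -4.5000)
I(u, K) = -45*u/2 (I(u, K) = -9*u/2*5 = -45*u/2)
-44983 + I((-1 + 1)², Z(-12)) = -44983 - 45*(-1 + 1)²/2 = -44983 - 45/2*0² = -44983 - 45/2*0 = -44983 + 0 = -44983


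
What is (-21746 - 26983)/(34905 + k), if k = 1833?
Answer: -16243/12246 ≈ -1.3264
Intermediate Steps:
(-21746 - 26983)/(34905 + k) = (-21746 - 26983)/(34905 + 1833) = -48729/36738 = -48729*1/36738 = -16243/12246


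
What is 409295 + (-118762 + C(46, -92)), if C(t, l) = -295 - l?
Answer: 290330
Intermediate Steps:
409295 + (-118762 + C(46, -92)) = 409295 + (-118762 + (-295 - 1*(-92))) = 409295 + (-118762 + (-295 + 92)) = 409295 + (-118762 - 203) = 409295 - 118965 = 290330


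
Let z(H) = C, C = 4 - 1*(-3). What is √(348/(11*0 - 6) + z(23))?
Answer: I*√51 ≈ 7.1414*I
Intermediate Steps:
C = 7 (C = 4 + 3 = 7)
z(H) = 7
√(348/(11*0 - 6) + z(23)) = √(348/(11*0 - 6) + 7) = √(348/(0 - 6) + 7) = √(348/(-6) + 7) = √(348*(-⅙) + 7) = √(-58 + 7) = √(-51) = I*√51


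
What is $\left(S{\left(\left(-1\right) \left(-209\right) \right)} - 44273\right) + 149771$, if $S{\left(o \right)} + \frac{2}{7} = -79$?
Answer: $\frac{737931}{7} \approx 1.0542 \cdot 10^{5}$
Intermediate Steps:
$S{\left(o \right)} = - \frac{555}{7}$ ($S{\left(o \right)} = - \frac{2}{7} - 79 = - \frac{555}{7}$)
$\left(S{\left(\left(-1\right) \left(-209\right) \right)} - 44273\right) + 149771 = \left(- \frac{555}{7} - 44273\right) + 149771 = - \frac{310466}{7} + 149771 = \frac{737931}{7}$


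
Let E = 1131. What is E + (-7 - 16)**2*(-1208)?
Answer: -637901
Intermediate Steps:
E + (-7 - 16)**2*(-1208) = 1131 + (-7 - 16)**2*(-1208) = 1131 + (-23)**2*(-1208) = 1131 + 529*(-1208) = 1131 - 639032 = -637901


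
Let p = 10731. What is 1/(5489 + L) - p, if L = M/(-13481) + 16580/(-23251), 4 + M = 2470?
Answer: -18459769085732272/1720228254513 ≈ -10731.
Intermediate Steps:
M = 2466 (M = -4 + 2470 = 2466)
L = -280851946/313446731 (L = 2466/(-13481) + 16580/(-23251) = 2466*(-1/13481) + 16580*(-1/23251) = -2466/13481 - 16580/23251 = -280851946/313446731 ≈ -0.89601)
1/(5489 + L) - p = 1/(5489 - 280851946/313446731) - 1*10731 = 1/(1720228254513/313446731) - 10731 = 313446731/1720228254513 - 10731 = -18459769085732272/1720228254513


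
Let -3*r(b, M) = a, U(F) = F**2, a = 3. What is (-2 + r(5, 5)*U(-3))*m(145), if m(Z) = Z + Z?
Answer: -3190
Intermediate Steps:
m(Z) = 2*Z
r(b, M) = -1 (r(b, M) = -1/3*3 = -1)
(-2 + r(5, 5)*U(-3))*m(145) = (-2 - 1*(-3)**2)*(2*145) = (-2 - 1*9)*290 = (-2 - 9)*290 = -11*290 = -3190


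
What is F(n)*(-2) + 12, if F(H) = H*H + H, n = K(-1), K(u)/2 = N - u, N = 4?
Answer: -208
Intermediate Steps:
K(u) = 8 - 2*u (K(u) = 2*(4 - u) = 8 - 2*u)
n = 10 (n = 8 - 2*(-1) = 8 + 2 = 10)
F(H) = H + H² (F(H) = H² + H = H + H²)
F(n)*(-2) + 12 = (10*(1 + 10))*(-2) + 12 = (10*11)*(-2) + 12 = 110*(-2) + 12 = -220 + 12 = -208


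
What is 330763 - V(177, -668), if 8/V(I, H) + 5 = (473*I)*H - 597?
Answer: 9249163806749/27963115 ≈ 3.3076e+5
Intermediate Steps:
V(I, H) = 8/(-602 + 473*H*I) (V(I, H) = 8/(-5 + ((473*I)*H - 597)) = 8/(-5 + (473*H*I - 597)) = 8/(-5 + (-597 + 473*H*I)) = 8/(-602 + 473*H*I))
330763 - V(177, -668) = 330763 - 8/(43*(-14 + 11*(-668)*177)) = 330763 - 8/(43*(-14 - 1300596)) = 330763 - 8/(43*(-1300610)) = 330763 - 8*(-1)/(43*1300610) = 330763 - 1*(-4/27963115) = 330763 + 4/27963115 = 9249163806749/27963115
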